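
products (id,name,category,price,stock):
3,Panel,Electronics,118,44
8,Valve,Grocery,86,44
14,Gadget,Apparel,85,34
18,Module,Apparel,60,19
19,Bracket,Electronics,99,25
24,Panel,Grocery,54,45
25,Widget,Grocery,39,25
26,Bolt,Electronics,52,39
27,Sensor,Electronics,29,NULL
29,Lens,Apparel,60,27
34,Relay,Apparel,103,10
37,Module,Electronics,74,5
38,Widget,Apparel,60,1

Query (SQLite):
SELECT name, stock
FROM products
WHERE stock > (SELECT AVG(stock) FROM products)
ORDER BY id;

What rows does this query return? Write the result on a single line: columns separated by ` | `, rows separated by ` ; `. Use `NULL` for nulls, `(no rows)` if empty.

Panel | 44 ; Valve | 44 ; Gadget | 34 ; Panel | 45 ; Bolt | 39 ; Lens | 27

Scalar subquery: AVG(stock) over all products rows = 26.5.
Keep rows where stock > that value.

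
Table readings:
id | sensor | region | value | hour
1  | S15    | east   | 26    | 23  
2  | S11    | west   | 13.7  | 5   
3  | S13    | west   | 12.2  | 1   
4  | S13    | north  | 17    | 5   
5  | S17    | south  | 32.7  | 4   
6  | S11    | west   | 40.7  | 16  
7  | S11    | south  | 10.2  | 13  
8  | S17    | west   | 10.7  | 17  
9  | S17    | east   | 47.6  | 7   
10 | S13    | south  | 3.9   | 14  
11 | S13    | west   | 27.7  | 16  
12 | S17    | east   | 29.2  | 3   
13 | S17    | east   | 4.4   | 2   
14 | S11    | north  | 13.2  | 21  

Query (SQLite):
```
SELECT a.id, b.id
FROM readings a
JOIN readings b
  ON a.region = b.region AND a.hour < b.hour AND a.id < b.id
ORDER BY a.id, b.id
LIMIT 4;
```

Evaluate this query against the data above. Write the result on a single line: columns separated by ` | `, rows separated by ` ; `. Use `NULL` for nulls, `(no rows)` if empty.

2 | 6 ; 2 | 8 ; 2 | 11 ; 3 | 6

Pairs (a,b) with same region, a.hour < b.hour, a.id < b.id.
region groups: east:{1,9,12,13} north:{4,14} south:{5,7,10} west:{2,3,6,8,11}
Ordered by (a.id, b.id); first 4.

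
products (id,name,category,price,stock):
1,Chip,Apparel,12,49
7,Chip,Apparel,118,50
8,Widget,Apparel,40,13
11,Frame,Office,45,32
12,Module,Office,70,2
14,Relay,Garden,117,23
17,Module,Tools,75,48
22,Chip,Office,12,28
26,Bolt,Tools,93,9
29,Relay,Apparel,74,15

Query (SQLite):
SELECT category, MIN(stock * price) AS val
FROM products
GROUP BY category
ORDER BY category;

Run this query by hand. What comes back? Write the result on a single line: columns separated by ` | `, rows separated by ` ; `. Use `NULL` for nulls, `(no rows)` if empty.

For each row compute stock * price.
Group by category; take MIN of the expression per group.
  Apparel: ids {1, 7, 8, 29} → MIN(stock * price)=520
  Garden: ids {14} → MIN(stock * price)=2691
  Office: ids {11, 12, 22} → MIN(stock * price)=140
  Tools: ids {17, 26} → MIN(stock * price)=837

Apparel | 520 ; Garden | 2691 ; Office | 140 ; Tools | 837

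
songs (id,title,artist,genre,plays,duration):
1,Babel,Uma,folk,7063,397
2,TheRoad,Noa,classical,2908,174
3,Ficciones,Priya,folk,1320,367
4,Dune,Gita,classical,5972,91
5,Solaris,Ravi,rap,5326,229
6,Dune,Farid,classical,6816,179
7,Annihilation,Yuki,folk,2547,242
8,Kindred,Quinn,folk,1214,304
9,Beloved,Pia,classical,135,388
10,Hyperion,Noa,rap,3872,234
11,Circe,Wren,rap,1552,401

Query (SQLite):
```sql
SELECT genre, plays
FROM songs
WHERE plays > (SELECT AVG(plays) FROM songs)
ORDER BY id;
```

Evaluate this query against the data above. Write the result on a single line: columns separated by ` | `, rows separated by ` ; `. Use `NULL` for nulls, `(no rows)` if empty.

folk | 7063 ; classical | 5972 ; rap | 5326 ; classical | 6816 ; rap | 3872

Scalar subquery: AVG(plays) over all songs rows = 3520.454545 (≈; comparison uses full precision).
Keep rows where plays > that value.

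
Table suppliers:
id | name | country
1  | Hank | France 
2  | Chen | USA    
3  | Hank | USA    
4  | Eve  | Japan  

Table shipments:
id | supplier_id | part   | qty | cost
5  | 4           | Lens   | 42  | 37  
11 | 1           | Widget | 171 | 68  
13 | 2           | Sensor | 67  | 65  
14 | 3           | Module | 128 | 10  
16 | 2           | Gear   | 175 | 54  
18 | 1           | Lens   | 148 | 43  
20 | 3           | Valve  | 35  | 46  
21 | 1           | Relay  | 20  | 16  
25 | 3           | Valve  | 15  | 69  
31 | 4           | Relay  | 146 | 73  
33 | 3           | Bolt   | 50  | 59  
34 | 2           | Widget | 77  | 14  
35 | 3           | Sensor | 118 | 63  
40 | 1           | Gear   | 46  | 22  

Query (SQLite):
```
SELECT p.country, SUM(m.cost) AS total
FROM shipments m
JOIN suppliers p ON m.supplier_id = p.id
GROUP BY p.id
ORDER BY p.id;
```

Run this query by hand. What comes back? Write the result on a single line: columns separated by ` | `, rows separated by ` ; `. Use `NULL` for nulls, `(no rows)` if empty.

Join each shipments row to its suppliers via supplier_id.
Group joined rows by suppliers.id; compute SUM(m.cost) per group.
  1: ids {11, 18, 21, 40} → SUM(m.cost)=149
  2: ids {13, 16, 34} → SUM(m.cost)=133
  3: ids {14, 20, 25, 33, 35} → SUM(m.cost)=247
  4: ids {5, 31} → SUM(m.cost)=110

France | 149 ; USA | 133 ; USA | 247 ; Japan | 110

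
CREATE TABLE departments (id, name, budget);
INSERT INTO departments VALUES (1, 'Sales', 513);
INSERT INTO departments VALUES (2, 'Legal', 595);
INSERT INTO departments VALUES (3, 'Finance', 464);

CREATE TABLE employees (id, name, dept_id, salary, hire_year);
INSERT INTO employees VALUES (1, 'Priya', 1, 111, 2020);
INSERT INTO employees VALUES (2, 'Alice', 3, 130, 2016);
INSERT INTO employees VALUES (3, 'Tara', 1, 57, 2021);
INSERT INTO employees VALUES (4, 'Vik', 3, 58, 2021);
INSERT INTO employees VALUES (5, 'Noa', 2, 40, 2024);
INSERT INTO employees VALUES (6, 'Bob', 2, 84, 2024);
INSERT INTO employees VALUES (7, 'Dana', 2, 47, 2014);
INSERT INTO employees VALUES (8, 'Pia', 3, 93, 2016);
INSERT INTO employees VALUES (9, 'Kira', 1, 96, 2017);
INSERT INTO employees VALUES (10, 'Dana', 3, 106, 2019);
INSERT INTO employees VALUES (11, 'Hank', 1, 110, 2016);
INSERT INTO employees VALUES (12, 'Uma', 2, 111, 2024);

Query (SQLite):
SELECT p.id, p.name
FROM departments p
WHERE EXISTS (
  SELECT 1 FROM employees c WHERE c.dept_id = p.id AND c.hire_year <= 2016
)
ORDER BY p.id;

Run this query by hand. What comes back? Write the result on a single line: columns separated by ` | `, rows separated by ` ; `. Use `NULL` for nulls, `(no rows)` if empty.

1 | Sales ; 2 | Legal ; 3 | Finance

For each departments row, check whether any employees with matching dept_id has hire_year <= 2016.
Keep rows where that is true.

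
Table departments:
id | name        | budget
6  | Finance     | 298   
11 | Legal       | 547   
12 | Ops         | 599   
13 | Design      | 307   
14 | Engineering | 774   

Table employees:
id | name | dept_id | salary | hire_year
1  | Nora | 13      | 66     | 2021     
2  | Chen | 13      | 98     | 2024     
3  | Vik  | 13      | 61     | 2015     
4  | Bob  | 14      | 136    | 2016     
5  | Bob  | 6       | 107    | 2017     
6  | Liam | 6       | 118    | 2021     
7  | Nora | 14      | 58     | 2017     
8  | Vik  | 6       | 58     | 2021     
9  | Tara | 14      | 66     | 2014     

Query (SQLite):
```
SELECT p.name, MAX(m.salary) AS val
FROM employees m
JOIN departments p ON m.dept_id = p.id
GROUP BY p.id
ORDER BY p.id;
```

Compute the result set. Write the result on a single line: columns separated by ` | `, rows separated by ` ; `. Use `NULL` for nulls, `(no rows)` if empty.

Join each employees row to its departments via dept_id.
Group joined rows by departments.id; compute MAX(m.salary) per group.
  6: ids {5, 6, 8} → MAX(m.salary)=118
  13: ids {1, 2, 3} → MAX(m.salary)=98
  14: ids {4, 7, 9} → MAX(m.salary)=136

Finance | 118 ; Design | 98 ; Engineering | 136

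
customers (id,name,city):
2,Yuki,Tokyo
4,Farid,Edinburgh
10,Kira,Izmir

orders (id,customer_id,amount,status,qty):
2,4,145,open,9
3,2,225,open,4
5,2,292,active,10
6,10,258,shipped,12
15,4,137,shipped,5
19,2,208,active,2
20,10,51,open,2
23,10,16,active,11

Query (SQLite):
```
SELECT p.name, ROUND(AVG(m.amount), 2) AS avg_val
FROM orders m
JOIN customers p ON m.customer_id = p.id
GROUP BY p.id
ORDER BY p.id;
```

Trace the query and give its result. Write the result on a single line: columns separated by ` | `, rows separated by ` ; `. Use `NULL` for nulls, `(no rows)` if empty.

Yuki | 241.67 ; Farid | 141 ; Kira | 108.33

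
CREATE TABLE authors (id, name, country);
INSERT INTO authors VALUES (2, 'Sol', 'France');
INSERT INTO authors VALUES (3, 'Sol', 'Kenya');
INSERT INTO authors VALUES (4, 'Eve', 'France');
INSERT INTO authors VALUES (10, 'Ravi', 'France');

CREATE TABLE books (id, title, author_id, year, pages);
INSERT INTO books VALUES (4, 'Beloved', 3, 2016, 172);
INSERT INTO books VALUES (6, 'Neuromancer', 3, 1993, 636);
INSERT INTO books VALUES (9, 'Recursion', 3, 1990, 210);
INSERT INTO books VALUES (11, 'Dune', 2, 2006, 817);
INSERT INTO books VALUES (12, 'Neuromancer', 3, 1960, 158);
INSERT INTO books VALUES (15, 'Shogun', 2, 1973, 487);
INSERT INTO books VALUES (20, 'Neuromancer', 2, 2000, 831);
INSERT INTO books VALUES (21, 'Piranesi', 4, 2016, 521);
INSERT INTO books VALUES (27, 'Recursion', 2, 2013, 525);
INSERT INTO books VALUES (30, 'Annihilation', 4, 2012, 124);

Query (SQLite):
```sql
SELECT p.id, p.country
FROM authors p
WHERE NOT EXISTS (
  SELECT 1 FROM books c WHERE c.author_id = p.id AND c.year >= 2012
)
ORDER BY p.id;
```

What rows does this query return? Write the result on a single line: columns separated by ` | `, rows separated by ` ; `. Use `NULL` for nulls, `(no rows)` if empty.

For each authors row, check whether any books with matching author_id has year >= 2012.
Keep rows where that is false.

10 | France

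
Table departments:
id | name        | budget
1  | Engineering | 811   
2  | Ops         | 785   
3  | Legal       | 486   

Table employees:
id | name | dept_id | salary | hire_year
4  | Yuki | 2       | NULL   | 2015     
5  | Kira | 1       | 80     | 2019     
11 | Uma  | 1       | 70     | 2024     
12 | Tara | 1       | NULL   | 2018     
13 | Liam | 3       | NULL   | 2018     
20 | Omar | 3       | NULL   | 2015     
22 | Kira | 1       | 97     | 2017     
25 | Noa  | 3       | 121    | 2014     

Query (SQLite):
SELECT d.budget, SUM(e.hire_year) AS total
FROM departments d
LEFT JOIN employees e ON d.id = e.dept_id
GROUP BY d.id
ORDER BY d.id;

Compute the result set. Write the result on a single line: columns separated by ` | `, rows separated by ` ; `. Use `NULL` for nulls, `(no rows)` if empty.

811 | 8078 ; 785 | 2015 ; 486 | 6047

LEFT JOIN keeps every departments row; unmatched ones get NULL for employees columns.
Group by departments.id and compute SUM(e.hire_year). SUM over an all-NULL group is NULL.
  1: ids {5, 11, 12, 22} → SUM(e.hire_year)=8078
  2: ids {4} → SUM(e.hire_year)=2015
  3: ids {13, 20, 25} → SUM(e.hire_year)=6047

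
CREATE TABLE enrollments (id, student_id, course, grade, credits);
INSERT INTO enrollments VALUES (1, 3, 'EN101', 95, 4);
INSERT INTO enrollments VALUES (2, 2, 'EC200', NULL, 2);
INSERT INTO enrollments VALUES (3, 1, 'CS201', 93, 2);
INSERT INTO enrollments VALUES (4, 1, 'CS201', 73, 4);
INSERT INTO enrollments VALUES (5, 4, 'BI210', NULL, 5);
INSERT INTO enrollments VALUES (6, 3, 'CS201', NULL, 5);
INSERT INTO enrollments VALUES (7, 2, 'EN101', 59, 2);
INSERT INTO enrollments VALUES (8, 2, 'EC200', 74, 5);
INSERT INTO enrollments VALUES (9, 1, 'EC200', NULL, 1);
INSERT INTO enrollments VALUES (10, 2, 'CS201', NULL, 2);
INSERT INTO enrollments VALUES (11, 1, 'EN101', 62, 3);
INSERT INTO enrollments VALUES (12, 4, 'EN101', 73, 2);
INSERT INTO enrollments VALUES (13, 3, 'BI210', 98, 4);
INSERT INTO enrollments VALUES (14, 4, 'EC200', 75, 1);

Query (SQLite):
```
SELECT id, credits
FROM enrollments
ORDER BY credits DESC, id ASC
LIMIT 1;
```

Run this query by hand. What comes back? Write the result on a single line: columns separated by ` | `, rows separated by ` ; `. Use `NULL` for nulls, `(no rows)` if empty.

Sort by credits desc, tiebreak id asc: (5, id=5), (5, id=6), (5, id=8), (4, id=1) …. Take first 1.

5 | 5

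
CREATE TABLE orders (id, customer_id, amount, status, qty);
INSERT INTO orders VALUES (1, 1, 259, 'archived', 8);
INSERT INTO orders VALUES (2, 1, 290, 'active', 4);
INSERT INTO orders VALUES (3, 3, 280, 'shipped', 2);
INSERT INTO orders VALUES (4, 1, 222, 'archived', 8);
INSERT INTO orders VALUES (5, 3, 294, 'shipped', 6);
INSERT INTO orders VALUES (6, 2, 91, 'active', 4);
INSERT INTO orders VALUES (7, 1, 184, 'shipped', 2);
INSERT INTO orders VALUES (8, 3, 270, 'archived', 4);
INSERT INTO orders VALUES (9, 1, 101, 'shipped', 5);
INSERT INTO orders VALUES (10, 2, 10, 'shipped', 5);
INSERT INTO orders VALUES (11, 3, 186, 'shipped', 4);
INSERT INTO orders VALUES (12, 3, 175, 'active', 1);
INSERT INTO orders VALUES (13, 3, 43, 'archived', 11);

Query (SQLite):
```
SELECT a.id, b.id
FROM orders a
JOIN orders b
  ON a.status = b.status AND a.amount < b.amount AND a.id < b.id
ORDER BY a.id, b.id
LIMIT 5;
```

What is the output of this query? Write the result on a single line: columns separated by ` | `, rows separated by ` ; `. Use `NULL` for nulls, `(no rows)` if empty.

1 | 8 ; 3 | 5 ; 4 | 8 ; 6 | 12 ; 7 | 11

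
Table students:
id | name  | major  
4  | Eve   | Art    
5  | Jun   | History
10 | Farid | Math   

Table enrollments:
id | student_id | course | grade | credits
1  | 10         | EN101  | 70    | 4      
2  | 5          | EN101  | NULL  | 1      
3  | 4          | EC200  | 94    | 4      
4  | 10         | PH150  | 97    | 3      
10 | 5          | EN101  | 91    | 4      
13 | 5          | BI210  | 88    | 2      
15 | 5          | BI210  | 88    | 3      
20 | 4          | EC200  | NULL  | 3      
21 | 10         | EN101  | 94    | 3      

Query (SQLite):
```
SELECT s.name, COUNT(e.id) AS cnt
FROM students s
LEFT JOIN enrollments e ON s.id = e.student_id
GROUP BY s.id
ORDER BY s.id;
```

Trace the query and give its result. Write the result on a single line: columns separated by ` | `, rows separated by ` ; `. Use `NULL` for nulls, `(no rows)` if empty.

Eve | 2 ; Jun | 4 ; Farid | 3

LEFT JOIN keeps every students row; unmatched ones get NULL for enrollments columns.
Group by students.id and compute COUNT(e.id). COUNT(col) of an all-NULL group is 0.
  4: ids {3, 20} → COUNT(e.id)=2
  5: ids {2, 10, 13, 15} → COUNT(e.id)=4
  10: ids {1, 4, 21} → COUNT(e.id)=3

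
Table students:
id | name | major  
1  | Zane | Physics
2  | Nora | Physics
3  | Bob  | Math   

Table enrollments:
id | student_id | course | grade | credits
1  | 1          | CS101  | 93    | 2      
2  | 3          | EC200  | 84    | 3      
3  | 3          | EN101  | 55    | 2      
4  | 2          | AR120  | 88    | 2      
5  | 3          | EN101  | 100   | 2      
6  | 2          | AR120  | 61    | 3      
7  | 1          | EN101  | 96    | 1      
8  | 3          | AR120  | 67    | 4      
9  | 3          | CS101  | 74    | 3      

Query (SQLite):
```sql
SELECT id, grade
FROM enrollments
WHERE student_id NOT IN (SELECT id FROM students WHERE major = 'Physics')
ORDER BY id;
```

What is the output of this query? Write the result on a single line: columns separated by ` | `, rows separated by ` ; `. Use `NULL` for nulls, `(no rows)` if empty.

Inner query: students.id where major = 'Physics'.
Outer: keep enrollments rows whose student_id is not in that set.
Inner query → {1, 2}

2 | 84 ; 3 | 55 ; 5 | 100 ; 8 | 67 ; 9 | 74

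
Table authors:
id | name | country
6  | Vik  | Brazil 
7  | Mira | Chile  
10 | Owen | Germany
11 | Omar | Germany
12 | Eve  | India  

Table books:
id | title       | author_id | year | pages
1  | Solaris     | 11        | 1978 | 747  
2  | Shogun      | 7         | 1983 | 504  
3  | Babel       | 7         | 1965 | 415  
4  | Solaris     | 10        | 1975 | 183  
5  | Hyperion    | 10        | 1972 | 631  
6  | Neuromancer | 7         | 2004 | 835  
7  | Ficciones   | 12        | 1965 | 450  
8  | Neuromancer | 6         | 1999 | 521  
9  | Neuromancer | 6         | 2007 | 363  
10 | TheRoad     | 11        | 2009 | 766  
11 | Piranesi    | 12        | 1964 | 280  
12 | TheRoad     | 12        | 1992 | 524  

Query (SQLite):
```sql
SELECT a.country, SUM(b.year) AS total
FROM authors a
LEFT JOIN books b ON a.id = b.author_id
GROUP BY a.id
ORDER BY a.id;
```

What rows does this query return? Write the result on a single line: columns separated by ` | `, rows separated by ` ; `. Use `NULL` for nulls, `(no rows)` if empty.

Brazil | 4006 ; Chile | 5952 ; Germany | 3947 ; Germany | 3987 ; India | 5921

LEFT JOIN keeps every authors row; unmatched ones get NULL for books columns.
Group by authors.id and compute SUM(b.year). SUM over an all-NULL group is NULL.
  6: ids {8, 9} → SUM(b.year)=4006
  7: ids {2, 3, 6} → SUM(b.year)=5952
  10: ids {4, 5} → SUM(b.year)=3947
  11: ids {1, 10} → SUM(b.year)=3987
  12: ids {7, 11, 12} → SUM(b.year)=5921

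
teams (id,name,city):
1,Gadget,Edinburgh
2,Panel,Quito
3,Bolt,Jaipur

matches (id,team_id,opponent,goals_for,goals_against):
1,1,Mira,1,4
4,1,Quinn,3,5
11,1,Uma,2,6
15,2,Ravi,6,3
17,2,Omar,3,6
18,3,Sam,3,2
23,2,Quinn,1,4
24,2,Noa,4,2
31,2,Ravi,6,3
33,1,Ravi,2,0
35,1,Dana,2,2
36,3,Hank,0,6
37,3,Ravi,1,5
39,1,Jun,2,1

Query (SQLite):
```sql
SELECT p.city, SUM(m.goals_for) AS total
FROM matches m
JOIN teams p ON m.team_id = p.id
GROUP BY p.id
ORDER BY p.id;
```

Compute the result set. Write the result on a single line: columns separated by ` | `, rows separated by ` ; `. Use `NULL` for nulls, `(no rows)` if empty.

Edinburgh | 12 ; Quito | 20 ; Jaipur | 4

Join each matches row to its teams via team_id.
Group joined rows by teams.id; compute SUM(m.goals_for) per group.
  1: ids {1, 4, 11, 33, 35, 39} → SUM(m.goals_for)=12
  2: ids {15, 17, 23, 24, 31} → SUM(m.goals_for)=20
  3: ids {18, 36, 37} → SUM(m.goals_for)=4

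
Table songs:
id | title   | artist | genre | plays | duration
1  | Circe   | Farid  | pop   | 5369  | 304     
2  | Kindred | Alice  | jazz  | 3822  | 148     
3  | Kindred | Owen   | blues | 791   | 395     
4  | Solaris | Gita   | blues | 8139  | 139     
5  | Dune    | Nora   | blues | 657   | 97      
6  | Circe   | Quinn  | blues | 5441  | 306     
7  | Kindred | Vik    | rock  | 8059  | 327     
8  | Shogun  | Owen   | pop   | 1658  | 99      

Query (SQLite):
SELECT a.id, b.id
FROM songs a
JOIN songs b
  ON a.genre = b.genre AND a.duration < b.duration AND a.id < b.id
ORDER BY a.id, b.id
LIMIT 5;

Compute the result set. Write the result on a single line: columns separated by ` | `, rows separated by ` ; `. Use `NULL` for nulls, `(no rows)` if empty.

Pairs (a,b) with same genre, a.duration < b.duration, a.id < b.id.
genre groups: blues:{3,4,5,6} jazz:{2} pop:{1,8} rock:{7}
Ordered by (a.id, b.id); first 5.

4 | 6 ; 5 | 6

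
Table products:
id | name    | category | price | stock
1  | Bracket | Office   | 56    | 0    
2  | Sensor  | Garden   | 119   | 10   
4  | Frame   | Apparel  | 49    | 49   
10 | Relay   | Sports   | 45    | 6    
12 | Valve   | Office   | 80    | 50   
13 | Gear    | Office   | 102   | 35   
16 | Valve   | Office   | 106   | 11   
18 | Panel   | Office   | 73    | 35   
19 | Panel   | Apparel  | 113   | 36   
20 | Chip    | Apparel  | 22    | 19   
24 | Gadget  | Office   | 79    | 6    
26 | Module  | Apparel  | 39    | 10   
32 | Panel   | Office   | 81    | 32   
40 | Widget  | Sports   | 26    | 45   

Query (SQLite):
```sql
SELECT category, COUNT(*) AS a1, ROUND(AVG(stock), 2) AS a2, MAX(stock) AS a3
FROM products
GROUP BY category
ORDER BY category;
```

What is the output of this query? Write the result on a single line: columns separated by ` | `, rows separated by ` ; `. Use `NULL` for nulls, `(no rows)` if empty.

Apparel | 4 | 28.5 | 49 ; Garden | 1 | 10 | 10 ; Office | 7 | 24.14 | 50 ; Sports | 2 | 25.5 | 45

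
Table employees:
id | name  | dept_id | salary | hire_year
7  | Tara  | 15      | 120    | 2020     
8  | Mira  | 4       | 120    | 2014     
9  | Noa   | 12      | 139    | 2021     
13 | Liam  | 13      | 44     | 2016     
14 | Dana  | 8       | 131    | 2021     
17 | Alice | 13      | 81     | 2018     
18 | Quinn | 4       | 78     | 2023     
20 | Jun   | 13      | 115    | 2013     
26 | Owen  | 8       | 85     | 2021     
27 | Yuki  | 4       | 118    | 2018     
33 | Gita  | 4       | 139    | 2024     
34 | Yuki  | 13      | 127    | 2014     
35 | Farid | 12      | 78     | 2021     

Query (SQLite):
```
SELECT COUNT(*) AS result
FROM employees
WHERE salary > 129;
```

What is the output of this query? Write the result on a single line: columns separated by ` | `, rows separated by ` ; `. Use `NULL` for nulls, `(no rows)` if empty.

3

Rows where salary > 129 → salary values: [139, 131, 139].
COUNT(*) counts rows → 3.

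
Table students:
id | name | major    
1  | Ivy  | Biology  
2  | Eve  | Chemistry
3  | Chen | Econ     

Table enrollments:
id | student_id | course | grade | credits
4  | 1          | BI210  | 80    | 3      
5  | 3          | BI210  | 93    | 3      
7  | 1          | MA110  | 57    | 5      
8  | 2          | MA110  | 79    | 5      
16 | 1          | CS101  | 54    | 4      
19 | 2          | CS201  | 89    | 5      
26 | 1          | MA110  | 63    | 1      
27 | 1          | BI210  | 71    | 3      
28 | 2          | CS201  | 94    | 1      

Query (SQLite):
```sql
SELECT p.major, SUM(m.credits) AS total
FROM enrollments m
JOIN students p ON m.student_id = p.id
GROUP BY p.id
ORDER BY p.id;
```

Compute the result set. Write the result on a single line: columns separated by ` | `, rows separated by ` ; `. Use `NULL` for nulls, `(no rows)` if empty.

Join each enrollments row to its students via student_id.
Group joined rows by students.id; compute SUM(m.credits) per group.
  1: ids {4, 7, 16, 26, 27} → SUM(m.credits)=16
  2: ids {8, 19, 28} → SUM(m.credits)=11
  3: ids {5} → SUM(m.credits)=3

Biology | 16 ; Chemistry | 11 ; Econ | 3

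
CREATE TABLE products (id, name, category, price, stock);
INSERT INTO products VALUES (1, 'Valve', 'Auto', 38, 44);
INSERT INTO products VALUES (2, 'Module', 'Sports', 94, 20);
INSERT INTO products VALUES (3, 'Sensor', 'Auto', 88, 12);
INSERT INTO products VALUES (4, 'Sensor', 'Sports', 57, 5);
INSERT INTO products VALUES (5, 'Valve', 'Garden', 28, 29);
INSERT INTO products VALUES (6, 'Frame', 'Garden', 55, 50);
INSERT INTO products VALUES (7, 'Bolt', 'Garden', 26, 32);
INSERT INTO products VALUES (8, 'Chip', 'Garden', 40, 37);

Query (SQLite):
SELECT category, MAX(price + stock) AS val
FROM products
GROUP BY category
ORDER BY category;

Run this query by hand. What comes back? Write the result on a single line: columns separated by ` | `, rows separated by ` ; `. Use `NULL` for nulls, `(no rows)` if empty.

For each row compute price + stock.
Group by category; take MAX of the expression per group.
  Auto: ids {1, 3} → MAX(price + stock)=100
  Garden: ids {5, 6, 7, 8} → MAX(price + stock)=105
  Sports: ids {2, 4} → MAX(price + stock)=114

Auto | 100 ; Garden | 105 ; Sports | 114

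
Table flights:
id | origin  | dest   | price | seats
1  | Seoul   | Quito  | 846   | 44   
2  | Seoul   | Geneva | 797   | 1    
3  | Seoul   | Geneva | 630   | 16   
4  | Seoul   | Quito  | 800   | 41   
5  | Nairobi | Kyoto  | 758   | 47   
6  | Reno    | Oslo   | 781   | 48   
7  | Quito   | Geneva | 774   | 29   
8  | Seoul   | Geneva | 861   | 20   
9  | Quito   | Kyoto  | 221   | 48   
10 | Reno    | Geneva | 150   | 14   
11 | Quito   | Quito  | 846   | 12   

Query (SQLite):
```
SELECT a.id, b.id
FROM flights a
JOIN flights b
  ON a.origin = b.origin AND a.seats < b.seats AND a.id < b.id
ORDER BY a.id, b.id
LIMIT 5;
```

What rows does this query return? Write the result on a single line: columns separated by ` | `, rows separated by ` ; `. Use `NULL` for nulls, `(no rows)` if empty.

2 | 3 ; 2 | 4 ; 2 | 8 ; 3 | 4 ; 3 | 8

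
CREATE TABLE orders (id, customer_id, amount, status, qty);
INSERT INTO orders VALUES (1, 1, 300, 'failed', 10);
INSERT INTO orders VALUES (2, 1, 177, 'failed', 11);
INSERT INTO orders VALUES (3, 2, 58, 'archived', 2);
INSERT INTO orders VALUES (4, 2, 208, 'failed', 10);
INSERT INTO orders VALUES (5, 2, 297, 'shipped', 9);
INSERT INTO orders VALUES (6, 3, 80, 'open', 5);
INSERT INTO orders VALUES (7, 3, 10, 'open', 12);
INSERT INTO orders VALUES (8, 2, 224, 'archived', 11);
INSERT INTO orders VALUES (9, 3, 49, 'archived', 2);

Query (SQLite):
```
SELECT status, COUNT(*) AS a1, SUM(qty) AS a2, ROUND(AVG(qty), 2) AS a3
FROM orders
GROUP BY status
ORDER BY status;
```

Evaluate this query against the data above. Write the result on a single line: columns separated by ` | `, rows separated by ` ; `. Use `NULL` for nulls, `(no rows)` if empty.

archived | 3 | 15 | 5 ; failed | 3 | 31 | 10.33 ; open | 2 | 17 | 8.5 ; shipped | 1 | 9 | 9

Group orders by status.
Per group compute: COUNT(*), SUM(qty), ROUND(AVG(qty), 2).
  archived: ids {3, 8, 9} → COUNT(*)=3, SUM(qty)=15, ROUND(AVG(qty), 2)=5
  failed: ids {1, 2, 4} → COUNT(*)=3, SUM(qty)=31, ROUND(AVG(qty), 2)=10.33
  open: ids {6, 7} → COUNT(*)=2, SUM(qty)=17, ROUND(AVG(qty), 2)=8.5
  shipped: ids {5} → COUNT(*)=1, SUM(qty)=9, ROUND(AVG(qty), 2)=9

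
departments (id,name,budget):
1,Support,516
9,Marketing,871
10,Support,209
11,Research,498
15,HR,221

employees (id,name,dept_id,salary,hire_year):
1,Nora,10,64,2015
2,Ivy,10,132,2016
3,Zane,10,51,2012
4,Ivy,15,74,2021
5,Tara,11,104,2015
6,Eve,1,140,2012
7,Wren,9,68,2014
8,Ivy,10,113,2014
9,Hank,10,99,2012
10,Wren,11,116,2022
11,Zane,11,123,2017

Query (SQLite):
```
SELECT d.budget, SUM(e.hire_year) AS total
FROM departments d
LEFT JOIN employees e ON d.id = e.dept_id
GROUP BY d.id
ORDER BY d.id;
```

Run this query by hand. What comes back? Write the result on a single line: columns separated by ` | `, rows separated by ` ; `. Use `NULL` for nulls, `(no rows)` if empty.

516 | 2012 ; 871 | 2014 ; 209 | 10069 ; 498 | 6054 ; 221 | 2021

LEFT JOIN keeps every departments row; unmatched ones get NULL for employees columns.
Group by departments.id and compute SUM(e.hire_year). SUM over an all-NULL group is NULL.
  1: ids {6} → SUM(e.hire_year)=2012
  9: ids {7} → SUM(e.hire_year)=2014
  10: ids {1, 2, 3, 8, 9} → SUM(e.hire_year)=10069
  11: ids {5, 10, 11} → SUM(e.hire_year)=6054
  15: ids {4} → SUM(e.hire_year)=2021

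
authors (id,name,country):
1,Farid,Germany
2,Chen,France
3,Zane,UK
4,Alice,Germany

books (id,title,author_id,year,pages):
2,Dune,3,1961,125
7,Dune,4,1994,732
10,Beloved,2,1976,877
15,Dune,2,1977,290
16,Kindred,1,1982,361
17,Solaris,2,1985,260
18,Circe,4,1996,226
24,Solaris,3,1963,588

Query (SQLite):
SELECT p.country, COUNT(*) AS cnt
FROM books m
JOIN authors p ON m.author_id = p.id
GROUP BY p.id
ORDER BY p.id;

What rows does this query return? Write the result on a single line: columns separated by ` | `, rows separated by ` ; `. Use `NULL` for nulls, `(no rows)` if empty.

Join each books row to its authors via author_id.
Group joined rows by authors.id; compute COUNT(*) per group.
  1: ids {16} → COUNT(*)=1
  2: ids {10, 15, 17} → COUNT(*)=3
  3: ids {2, 24} → COUNT(*)=2
  4: ids {7, 18} → COUNT(*)=2

Germany | 1 ; France | 3 ; UK | 2 ; Germany | 2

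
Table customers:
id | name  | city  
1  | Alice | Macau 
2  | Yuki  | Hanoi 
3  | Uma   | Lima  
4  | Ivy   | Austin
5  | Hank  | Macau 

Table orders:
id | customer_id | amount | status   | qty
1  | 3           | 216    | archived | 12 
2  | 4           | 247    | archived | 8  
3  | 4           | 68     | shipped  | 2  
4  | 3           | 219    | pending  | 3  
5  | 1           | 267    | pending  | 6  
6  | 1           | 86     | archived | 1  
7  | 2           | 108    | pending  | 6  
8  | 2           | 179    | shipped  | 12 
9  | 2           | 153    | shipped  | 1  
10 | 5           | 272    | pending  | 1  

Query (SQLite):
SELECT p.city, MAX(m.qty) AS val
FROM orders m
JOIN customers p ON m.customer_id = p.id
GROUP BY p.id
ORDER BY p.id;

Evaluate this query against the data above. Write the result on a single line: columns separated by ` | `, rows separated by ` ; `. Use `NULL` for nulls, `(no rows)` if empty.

Macau | 6 ; Hanoi | 12 ; Lima | 12 ; Austin | 8 ; Macau | 1

Join each orders row to its customers via customer_id.
Group joined rows by customers.id; compute MAX(m.qty) per group.
  1: ids {5, 6} → MAX(m.qty)=6
  2: ids {7, 8, 9} → MAX(m.qty)=12
  3: ids {1, 4} → MAX(m.qty)=12
  4: ids {2, 3} → MAX(m.qty)=8
  5: ids {10} → MAX(m.qty)=1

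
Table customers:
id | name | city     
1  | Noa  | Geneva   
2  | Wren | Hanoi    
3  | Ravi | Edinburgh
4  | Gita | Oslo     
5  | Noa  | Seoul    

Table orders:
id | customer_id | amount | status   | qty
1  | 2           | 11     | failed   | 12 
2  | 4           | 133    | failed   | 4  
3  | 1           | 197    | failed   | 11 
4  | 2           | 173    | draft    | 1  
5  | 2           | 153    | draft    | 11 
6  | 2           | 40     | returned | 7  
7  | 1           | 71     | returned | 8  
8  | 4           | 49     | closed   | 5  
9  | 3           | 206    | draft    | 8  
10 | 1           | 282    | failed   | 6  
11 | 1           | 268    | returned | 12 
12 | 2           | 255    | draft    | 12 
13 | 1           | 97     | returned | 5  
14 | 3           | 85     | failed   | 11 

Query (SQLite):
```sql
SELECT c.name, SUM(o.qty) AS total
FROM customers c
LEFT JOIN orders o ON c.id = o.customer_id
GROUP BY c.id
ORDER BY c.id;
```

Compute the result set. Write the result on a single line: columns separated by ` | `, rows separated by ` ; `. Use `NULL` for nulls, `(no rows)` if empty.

Noa | 42 ; Wren | 43 ; Ravi | 19 ; Gita | 9 ; Noa | NULL

LEFT JOIN keeps every customers row; unmatched ones get NULL for orders columns.
Group by customers.id and compute SUM(o.qty). SUM over an all-NULL group is NULL.
  1: ids {3, 7, 10, 11, 13} → SUM(o.qty)=42
  2: ids {1, 4, 5, 6, 12} → SUM(o.qty)=43
  3: ids {9, 14} → SUM(o.qty)=19
  4: ids {2, 8} → SUM(o.qty)=9
  5: ids {—} → SUM(o.qty)=NULL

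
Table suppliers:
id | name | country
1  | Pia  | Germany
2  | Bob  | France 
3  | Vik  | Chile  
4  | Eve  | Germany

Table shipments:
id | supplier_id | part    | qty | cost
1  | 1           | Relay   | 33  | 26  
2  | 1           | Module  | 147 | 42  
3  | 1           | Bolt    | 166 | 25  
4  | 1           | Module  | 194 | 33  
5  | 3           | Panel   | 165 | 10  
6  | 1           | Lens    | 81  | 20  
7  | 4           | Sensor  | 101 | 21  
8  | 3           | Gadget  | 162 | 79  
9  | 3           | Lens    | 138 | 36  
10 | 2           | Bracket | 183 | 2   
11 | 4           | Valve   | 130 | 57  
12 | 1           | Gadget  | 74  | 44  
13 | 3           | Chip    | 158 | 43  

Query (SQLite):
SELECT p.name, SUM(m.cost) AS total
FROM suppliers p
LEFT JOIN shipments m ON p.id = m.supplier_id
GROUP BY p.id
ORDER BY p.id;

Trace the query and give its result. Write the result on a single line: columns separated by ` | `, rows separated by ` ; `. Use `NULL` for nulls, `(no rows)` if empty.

Pia | 190 ; Bob | 2 ; Vik | 168 ; Eve | 78

LEFT JOIN keeps every suppliers row; unmatched ones get NULL for shipments columns.
Group by suppliers.id and compute SUM(m.cost). SUM over an all-NULL group is NULL.
  1: ids {1, 2, 3, 4, 6, 12} → SUM(m.cost)=190
  2: ids {10} → SUM(m.cost)=2
  3: ids {5, 8, 9, 13} → SUM(m.cost)=168
  4: ids {7, 11} → SUM(m.cost)=78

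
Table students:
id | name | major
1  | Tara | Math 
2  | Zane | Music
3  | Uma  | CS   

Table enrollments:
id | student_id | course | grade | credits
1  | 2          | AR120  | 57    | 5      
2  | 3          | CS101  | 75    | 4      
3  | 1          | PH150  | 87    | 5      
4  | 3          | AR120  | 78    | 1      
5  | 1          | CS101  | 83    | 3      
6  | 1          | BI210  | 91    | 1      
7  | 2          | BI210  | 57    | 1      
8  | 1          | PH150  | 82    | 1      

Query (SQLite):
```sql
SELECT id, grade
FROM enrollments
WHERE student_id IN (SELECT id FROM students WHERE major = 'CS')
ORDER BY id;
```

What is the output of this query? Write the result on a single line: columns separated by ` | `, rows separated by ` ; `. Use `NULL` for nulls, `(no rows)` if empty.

2 | 75 ; 4 | 78

Inner query: students.id where major = 'CS'.
Outer: keep enrollments rows whose student_id is in that set.
Inner query → {3}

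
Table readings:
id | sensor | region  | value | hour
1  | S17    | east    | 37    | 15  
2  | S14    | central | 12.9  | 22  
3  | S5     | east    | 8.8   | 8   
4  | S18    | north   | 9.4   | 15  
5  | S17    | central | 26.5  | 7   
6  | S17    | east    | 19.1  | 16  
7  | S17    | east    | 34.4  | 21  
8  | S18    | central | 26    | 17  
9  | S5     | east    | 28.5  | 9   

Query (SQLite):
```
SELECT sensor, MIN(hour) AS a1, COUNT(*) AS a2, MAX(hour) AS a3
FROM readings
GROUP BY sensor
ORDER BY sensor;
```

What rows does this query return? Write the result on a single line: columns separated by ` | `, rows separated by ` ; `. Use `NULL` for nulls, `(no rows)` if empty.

Group readings by sensor.
Per group compute: MIN(hour), COUNT(*), MAX(hour).
  S14: ids {2} → MIN(hour)=22, COUNT(*)=1, MAX(hour)=22
  S17: ids {1, 5, 6, 7} → MIN(hour)=7, COUNT(*)=4, MAX(hour)=21
  S18: ids {4, 8} → MIN(hour)=15, COUNT(*)=2, MAX(hour)=17
  S5: ids {3, 9} → MIN(hour)=8, COUNT(*)=2, MAX(hour)=9

S14 | 22 | 1 | 22 ; S17 | 7 | 4 | 21 ; S18 | 15 | 2 | 17 ; S5 | 8 | 2 | 9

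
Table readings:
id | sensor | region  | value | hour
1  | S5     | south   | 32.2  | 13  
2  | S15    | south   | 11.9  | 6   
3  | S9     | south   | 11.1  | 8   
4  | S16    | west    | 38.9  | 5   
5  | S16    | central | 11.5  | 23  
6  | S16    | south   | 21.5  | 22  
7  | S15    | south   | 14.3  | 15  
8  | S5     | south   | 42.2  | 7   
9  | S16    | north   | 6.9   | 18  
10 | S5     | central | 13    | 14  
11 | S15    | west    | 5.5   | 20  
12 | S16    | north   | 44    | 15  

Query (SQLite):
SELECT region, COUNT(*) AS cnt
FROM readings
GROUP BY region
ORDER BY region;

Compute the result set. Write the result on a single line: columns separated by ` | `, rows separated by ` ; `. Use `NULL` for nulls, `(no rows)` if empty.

central | 2 ; north | 2 ; south | 6 ; west | 2

Partition readings by region; compute COUNT(*) within each group.
  central: ids {5, 10} → COUNT(*)=2
  north: ids {9, 12} → COUNT(*)=2
  south: ids {1, 2, 3, 6, 7, 8} → COUNT(*)=6
  west: ids {4, 11} → COUNT(*)=2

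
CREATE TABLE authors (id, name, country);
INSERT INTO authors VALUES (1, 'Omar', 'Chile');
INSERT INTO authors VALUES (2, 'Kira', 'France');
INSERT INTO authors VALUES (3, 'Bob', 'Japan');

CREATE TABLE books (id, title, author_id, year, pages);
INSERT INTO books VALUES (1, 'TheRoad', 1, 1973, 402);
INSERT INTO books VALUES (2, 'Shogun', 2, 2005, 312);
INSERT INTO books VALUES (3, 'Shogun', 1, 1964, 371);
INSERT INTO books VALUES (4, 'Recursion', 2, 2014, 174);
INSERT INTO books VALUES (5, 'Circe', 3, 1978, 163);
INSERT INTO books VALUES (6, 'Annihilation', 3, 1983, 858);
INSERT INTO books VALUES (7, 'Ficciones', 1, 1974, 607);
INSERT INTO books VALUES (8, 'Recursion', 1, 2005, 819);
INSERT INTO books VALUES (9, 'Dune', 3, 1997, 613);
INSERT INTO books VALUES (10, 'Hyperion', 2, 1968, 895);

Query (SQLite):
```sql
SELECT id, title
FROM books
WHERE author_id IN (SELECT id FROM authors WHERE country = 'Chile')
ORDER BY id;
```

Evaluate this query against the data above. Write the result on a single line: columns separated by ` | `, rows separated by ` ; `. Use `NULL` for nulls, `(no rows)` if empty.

Inner query: authors.id where country = 'Chile'.
Outer: keep books rows whose author_id is in that set.
Inner query → {1}

1 | TheRoad ; 3 | Shogun ; 7 | Ficciones ; 8 | Recursion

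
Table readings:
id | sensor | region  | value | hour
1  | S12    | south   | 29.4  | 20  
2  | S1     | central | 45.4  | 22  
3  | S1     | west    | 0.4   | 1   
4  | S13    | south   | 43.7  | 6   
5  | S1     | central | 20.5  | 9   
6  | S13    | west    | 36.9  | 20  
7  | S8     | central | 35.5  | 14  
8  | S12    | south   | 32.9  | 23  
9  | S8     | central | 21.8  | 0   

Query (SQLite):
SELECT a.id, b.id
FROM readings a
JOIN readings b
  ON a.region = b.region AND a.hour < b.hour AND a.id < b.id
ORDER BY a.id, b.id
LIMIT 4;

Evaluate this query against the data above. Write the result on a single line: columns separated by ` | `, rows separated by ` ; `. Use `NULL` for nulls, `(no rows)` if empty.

1 | 8 ; 3 | 6 ; 4 | 8 ; 5 | 7

Pairs (a,b) with same region, a.hour < b.hour, a.id < b.id.
region groups: central:{2,5,7,9} south:{1,4,8} west:{3,6}
Ordered by (a.id, b.id); first 4.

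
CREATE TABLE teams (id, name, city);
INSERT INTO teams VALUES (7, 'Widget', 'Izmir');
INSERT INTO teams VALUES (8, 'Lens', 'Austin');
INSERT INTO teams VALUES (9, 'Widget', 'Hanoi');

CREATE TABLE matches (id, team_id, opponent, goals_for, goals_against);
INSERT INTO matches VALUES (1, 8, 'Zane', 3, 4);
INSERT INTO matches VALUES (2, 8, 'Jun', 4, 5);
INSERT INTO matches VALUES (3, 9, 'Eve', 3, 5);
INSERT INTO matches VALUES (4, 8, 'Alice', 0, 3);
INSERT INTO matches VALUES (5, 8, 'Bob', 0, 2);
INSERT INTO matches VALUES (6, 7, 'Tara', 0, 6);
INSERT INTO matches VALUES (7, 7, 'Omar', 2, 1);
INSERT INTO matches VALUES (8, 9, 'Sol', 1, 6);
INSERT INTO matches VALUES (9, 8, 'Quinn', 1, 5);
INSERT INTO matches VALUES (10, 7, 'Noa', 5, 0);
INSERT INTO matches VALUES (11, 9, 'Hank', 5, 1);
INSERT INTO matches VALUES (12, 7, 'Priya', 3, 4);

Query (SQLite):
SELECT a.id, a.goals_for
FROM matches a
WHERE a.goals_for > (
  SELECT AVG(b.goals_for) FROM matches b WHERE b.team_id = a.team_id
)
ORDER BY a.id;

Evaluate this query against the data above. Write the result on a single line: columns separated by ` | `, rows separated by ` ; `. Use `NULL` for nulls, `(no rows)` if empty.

For each matches row a, compute AVG(goals_for) over rows sharing a.team_id.
Keep row a if a.goals_for > that per-group AVG.
  team_id=7: AVG(goals_for) = 2.5
  team_id=8: AVG(goals_for) = 1.6
  team_id=9: AVG(goals_for) = 3.0

1 | 3 ; 2 | 4 ; 10 | 5 ; 11 | 5 ; 12 | 3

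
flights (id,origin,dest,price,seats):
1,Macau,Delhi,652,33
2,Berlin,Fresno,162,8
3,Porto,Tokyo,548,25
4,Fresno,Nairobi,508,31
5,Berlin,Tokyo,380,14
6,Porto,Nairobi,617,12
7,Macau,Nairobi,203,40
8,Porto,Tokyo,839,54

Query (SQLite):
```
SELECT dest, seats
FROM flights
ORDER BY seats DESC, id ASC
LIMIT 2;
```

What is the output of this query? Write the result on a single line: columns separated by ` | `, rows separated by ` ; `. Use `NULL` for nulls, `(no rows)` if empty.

Sort by seats desc, tiebreak id asc: (54, id=8), (40, id=7), (33, id=1), (31, id=4), (25, id=3) …. Take first 2.

Tokyo | 54 ; Nairobi | 40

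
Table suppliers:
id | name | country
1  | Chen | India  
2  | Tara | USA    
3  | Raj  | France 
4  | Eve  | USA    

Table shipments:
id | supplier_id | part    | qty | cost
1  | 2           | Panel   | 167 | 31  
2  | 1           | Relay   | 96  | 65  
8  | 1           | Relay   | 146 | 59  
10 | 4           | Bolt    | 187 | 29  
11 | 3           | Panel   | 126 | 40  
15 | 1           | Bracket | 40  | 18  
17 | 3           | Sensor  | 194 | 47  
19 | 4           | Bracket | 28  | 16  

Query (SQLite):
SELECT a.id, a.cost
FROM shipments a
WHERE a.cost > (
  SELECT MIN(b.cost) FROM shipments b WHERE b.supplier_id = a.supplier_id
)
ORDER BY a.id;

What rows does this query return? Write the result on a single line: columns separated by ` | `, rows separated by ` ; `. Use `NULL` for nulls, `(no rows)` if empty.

For each shipments row a, compute MIN(cost) over rows sharing a.supplier_id.
Keep row a if a.cost > that per-group MIN.
  supplier_id=1: MIN(cost) = 18
  supplier_id=2: MIN(cost) = 31
  supplier_id=3: MIN(cost) = 40
  supplier_id=4: MIN(cost) = 16

2 | 65 ; 8 | 59 ; 10 | 29 ; 17 | 47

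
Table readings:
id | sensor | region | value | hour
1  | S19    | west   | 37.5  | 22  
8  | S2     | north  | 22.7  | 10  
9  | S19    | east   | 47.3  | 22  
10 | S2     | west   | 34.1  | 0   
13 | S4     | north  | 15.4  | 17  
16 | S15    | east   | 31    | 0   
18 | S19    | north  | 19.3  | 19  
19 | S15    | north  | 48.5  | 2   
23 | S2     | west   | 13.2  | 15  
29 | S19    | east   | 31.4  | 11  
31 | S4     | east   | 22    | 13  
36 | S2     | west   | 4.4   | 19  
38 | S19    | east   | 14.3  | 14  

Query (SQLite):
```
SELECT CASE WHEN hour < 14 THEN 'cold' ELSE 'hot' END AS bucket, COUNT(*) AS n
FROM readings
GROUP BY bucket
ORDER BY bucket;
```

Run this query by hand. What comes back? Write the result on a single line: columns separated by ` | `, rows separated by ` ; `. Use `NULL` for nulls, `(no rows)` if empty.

cold | 6 ; hot | 7

Bucket rows by hour < 14 → 'cold' else 'hot'; count each bucket.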